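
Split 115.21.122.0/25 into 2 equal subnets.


New prefix = 25 + 1 = 26
Each subnet has 64 addresses
  115.21.122.0/26
  115.21.122.64/26
Subnets: 115.21.122.0/26, 115.21.122.64/26


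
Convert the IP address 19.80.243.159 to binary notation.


19 = 00010011
80 = 01010000
243 = 11110011
159 = 10011111
Binary: 00010011.01010000.11110011.10011111


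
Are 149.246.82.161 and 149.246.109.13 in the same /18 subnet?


Mask: 255.255.192.0
149.246.82.161 AND mask = 149.246.64.0
149.246.109.13 AND mask = 149.246.64.0
Yes, same subnet (149.246.64.0)


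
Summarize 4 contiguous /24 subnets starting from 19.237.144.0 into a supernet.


Original prefix: /24
Number of subnets: 4 = 2^2
New prefix = 24 - 2 = 22
Supernet: 19.237.144.0/22


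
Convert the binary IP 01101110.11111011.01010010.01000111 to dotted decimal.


01101110 = 110
11111011 = 251
01010010 = 82
01000111 = 71
IP: 110.251.82.71


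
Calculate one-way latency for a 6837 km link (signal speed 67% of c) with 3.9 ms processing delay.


Speed = 0.67 * 3e5 km/s = 201000 km/s
Propagation delay = 6837 / 201000 = 0.034 s = 34.0149 ms
Processing delay = 3.9 ms
Total one-way latency = 37.9149 ms


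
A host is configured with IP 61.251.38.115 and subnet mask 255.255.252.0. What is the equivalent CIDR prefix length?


Binary: 11111111.11111111.11111100.00000000
Count leading 1s
Prefix: /22


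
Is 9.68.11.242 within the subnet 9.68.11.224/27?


Subnet network: 9.68.11.224
Test IP AND mask: 9.68.11.224
Yes, 9.68.11.242 is in 9.68.11.224/27


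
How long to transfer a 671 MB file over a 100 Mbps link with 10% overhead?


Effective throughput = 100 * (1 - 10/100) = 90 Mbps
File size in Mb = 671 * 8 = 5368 Mb
Time = 5368 / 90
Time = 59.6444 seconds


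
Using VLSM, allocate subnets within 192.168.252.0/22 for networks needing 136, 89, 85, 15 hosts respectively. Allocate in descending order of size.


136 hosts -> /24 (254 usable): 192.168.252.0/24
89 hosts -> /25 (126 usable): 192.168.253.0/25
85 hosts -> /25 (126 usable): 192.168.253.128/25
15 hosts -> /27 (30 usable): 192.168.254.0/27
Allocation: 192.168.252.0/24 (136 hosts, 254 usable); 192.168.253.0/25 (89 hosts, 126 usable); 192.168.253.128/25 (85 hosts, 126 usable); 192.168.254.0/27 (15 hosts, 30 usable)


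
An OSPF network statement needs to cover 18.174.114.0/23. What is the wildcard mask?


Subnet mask: 255.255.254.0
Wildcard = 255.255.255.255 - subnet mask
255 - 255 = 0
255 - 255 = 0
255 - 254 = 1
255 - 0 = 255
Wildcard: 0.0.1.255


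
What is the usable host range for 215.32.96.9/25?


Network: 215.32.96.0
Broadcast: 215.32.96.127
First usable = network + 1
Last usable = broadcast - 1
Range: 215.32.96.1 to 215.32.96.126


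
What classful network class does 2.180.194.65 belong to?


First octet: 2
Binary: 00000010
0xxxxxxx -> Class A (1-126)
Class A, default mask 255.0.0.0 (/8)


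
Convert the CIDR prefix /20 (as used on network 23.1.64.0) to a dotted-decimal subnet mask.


/20 means 20 network bits, 12 host bits
Binary: 11111111111111111111000000000000
Mask: 255.255.240.0


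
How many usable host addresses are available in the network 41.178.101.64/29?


Host bits = 32 - 29 = 3
Total addresses = 2^3 = 8
Usable = total - 2 (network and broadcast)
Usable hosts: 6


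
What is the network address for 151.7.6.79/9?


IP:   10010111.00000111.00000110.01001111
Mask: 11111111.10000000.00000000.00000000
AND operation:
Net:  10010111.00000000.00000000.00000000
Network: 151.0.0.0/9


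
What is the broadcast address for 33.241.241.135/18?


Network: 33.241.192.0/18
Host bits = 14
Set all host bits to 1:
Broadcast: 33.241.255.255


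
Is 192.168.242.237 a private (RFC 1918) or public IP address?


RFC 1918 private ranges:
  10.0.0.0/8 (10.0.0.0 - 10.255.255.255)
  172.16.0.0/12 (172.16.0.0 - 172.31.255.255)
  192.168.0.0/16 (192.168.0.0 - 192.168.255.255)
Private (in 192.168.0.0/16)


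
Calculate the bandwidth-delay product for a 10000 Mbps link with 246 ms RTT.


BDP = bandwidth * RTT
= 10000 Mbps * 246 ms
= 10000 * 1e6 * 246 / 1000 bits
= 2460000000 bits
= 307500000 bytes
= 300292.9688 KB
BDP = 2460000000 bits (307500000 bytes)


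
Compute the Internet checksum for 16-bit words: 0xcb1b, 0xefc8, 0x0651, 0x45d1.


Sum all words (with carry folding):
+ 0xcb1b = 0xcb1b
+ 0xefc8 = 0xbae4
+ 0x0651 = 0xc135
+ 0x45d1 = 0x0707
One's complement: ~0x0707
Checksum = 0xf8f8


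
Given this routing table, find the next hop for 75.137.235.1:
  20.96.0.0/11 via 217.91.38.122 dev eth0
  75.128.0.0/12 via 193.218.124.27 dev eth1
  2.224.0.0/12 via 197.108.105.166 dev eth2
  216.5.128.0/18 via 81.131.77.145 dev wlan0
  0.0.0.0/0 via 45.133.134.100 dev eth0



Longest prefix match for 75.137.235.1:
  /11 20.96.0.0: no
  /12 75.128.0.0: MATCH
  /12 2.224.0.0: no
  /18 216.5.128.0: no
  /0 0.0.0.0: MATCH
Selected: next-hop 193.218.124.27 via eth1 (matched /12)


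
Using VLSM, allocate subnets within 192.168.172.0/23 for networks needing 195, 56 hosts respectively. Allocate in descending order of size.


195 hosts -> /24 (254 usable): 192.168.172.0/24
56 hosts -> /26 (62 usable): 192.168.173.0/26
Allocation: 192.168.172.0/24 (195 hosts, 254 usable); 192.168.173.0/26 (56 hosts, 62 usable)


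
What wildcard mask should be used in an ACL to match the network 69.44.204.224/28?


Subnet mask: 255.255.255.240
Wildcard = 255.255.255.255 - subnet mask
255 - 255 = 0
255 - 255 = 0
255 - 255 = 0
255 - 240 = 15
Wildcard: 0.0.0.15


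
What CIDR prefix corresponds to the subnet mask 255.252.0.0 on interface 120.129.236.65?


Binary: 11111111.11111100.00000000.00000000
Count leading 1s
Prefix: /14


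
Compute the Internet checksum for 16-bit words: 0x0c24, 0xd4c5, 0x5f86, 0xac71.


Sum all words (with carry folding):
+ 0x0c24 = 0x0c24
+ 0xd4c5 = 0xe0e9
+ 0x5f86 = 0x4070
+ 0xac71 = 0xece1
One's complement: ~0xece1
Checksum = 0x131e


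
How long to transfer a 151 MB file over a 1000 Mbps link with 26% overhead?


Effective throughput = 1000 * (1 - 26/100) = 740 Mbps
File size in Mb = 151 * 8 = 1208 Mb
Time = 1208 / 740
Time = 1.6324 seconds


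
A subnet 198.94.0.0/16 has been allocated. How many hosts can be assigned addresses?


Host bits = 32 - 16 = 16
Total addresses = 2^16 = 65536
Usable = total - 2 (network and broadcast)
Usable hosts: 65534


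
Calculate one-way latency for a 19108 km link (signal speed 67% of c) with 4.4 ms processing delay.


Speed = 0.67 * 3e5 km/s = 201000 km/s
Propagation delay = 19108 / 201000 = 0.0951 s = 95.0647 ms
Processing delay = 4.4 ms
Total one-way latency = 99.4647 ms


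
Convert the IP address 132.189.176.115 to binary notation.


132 = 10000100
189 = 10111101
176 = 10110000
115 = 01110011
Binary: 10000100.10111101.10110000.01110011


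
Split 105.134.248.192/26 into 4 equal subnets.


New prefix = 26 + 2 = 28
Each subnet has 16 addresses
  105.134.248.192/28
  105.134.248.208/28
  105.134.248.224/28
  105.134.248.240/28
Subnets: 105.134.248.192/28, 105.134.248.208/28, 105.134.248.224/28, 105.134.248.240/28


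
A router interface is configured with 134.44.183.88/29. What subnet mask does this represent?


/29 means 29 network bits, 3 host bits
Binary: 11111111111111111111111111111000
Mask: 255.255.255.248


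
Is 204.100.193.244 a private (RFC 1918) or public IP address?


RFC 1918 private ranges:
  10.0.0.0/8 (10.0.0.0 - 10.255.255.255)
  172.16.0.0/12 (172.16.0.0 - 172.31.255.255)
  192.168.0.0/16 (192.168.0.0 - 192.168.255.255)
Public (not in any RFC 1918 range)


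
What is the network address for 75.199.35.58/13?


IP:   01001011.11000111.00100011.00111010
Mask: 11111111.11111000.00000000.00000000
AND operation:
Net:  01001011.11000000.00000000.00000000
Network: 75.192.0.0/13


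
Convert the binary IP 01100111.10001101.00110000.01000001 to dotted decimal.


01100111 = 103
10001101 = 141
00110000 = 48
01000001 = 65
IP: 103.141.48.65


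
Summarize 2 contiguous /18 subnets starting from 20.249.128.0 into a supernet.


Original prefix: /18
Number of subnets: 2 = 2^1
New prefix = 18 - 1 = 17
Supernet: 20.249.128.0/17


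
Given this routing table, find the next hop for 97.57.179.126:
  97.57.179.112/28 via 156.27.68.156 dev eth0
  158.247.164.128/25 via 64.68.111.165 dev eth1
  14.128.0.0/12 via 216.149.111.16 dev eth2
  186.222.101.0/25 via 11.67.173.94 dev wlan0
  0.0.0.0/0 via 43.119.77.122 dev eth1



Longest prefix match for 97.57.179.126:
  /28 97.57.179.112: MATCH
  /25 158.247.164.128: no
  /12 14.128.0.0: no
  /25 186.222.101.0: no
  /0 0.0.0.0: MATCH
Selected: next-hop 156.27.68.156 via eth0 (matched /28)


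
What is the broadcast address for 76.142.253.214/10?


Network: 76.128.0.0/10
Host bits = 22
Set all host bits to 1:
Broadcast: 76.191.255.255


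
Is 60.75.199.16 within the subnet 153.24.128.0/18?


Subnet network: 153.24.128.0
Test IP AND mask: 60.75.192.0
No, 60.75.199.16 is not in 153.24.128.0/18


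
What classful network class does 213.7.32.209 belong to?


First octet: 213
Binary: 11010101
110xxxxx -> Class C (192-223)
Class C, default mask 255.255.255.0 (/24)


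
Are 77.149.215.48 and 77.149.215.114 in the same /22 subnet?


Mask: 255.255.252.0
77.149.215.48 AND mask = 77.149.212.0
77.149.215.114 AND mask = 77.149.212.0
Yes, same subnet (77.149.212.0)


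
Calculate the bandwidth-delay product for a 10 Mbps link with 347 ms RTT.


BDP = bandwidth * RTT
= 10 Mbps * 347 ms
= 10 * 1e6 * 347 / 1000 bits
= 3470000 bits
= 433750 bytes
= 423.584 KB
BDP = 3470000 bits (433750 bytes)


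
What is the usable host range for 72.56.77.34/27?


Network: 72.56.77.32
Broadcast: 72.56.77.63
First usable = network + 1
Last usable = broadcast - 1
Range: 72.56.77.33 to 72.56.77.62


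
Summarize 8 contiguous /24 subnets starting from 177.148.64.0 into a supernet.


Original prefix: /24
Number of subnets: 8 = 2^3
New prefix = 24 - 3 = 21
Supernet: 177.148.64.0/21


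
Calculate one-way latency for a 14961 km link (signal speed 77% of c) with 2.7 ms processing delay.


Speed = 0.77 * 3e5 km/s = 231000 km/s
Propagation delay = 14961 / 231000 = 0.0648 s = 64.7662 ms
Processing delay = 2.7 ms
Total one-way latency = 67.4662 ms


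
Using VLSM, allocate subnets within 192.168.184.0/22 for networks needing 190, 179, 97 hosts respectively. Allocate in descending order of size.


190 hosts -> /24 (254 usable): 192.168.184.0/24
179 hosts -> /24 (254 usable): 192.168.185.0/24
97 hosts -> /25 (126 usable): 192.168.186.0/25
Allocation: 192.168.184.0/24 (190 hosts, 254 usable); 192.168.185.0/24 (179 hosts, 254 usable); 192.168.186.0/25 (97 hosts, 126 usable)


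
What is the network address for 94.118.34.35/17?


IP:   01011110.01110110.00100010.00100011
Mask: 11111111.11111111.10000000.00000000
AND operation:
Net:  01011110.01110110.00000000.00000000
Network: 94.118.0.0/17


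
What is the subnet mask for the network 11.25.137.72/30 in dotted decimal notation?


/30 means 30 network bits, 2 host bits
Binary: 11111111111111111111111111111100
Mask: 255.255.255.252


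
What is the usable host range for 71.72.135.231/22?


Network: 71.72.132.0
Broadcast: 71.72.135.255
First usable = network + 1
Last usable = broadcast - 1
Range: 71.72.132.1 to 71.72.135.254


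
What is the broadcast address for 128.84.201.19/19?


Network: 128.84.192.0/19
Host bits = 13
Set all host bits to 1:
Broadcast: 128.84.223.255


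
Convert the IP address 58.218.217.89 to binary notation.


58 = 00111010
218 = 11011010
217 = 11011001
89 = 01011001
Binary: 00111010.11011010.11011001.01011001


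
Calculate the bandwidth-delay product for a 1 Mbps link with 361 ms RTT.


BDP = bandwidth * RTT
= 1 Mbps * 361 ms
= 1 * 1e6 * 361 / 1000 bits
= 361000 bits
= 45125 bytes
= 44.0674 KB
BDP = 361000 bits (45125 bytes)


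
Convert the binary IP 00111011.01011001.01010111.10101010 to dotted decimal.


00111011 = 59
01011001 = 89
01010111 = 87
10101010 = 170
IP: 59.89.87.170


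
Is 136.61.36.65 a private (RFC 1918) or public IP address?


RFC 1918 private ranges:
  10.0.0.0/8 (10.0.0.0 - 10.255.255.255)
  172.16.0.0/12 (172.16.0.0 - 172.31.255.255)
  192.168.0.0/16 (192.168.0.0 - 192.168.255.255)
Public (not in any RFC 1918 range)


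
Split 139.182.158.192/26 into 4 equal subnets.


New prefix = 26 + 2 = 28
Each subnet has 16 addresses
  139.182.158.192/28
  139.182.158.208/28
  139.182.158.224/28
  139.182.158.240/28
Subnets: 139.182.158.192/28, 139.182.158.208/28, 139.182.158.224/28, 139.182.158.240/28


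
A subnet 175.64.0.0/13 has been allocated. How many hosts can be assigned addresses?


Host bits = 32 - 13 = 19
Total addresses = 2^19 = 524288
Usable = total - 2 (network and broadcast)
Usable hosts: 524286


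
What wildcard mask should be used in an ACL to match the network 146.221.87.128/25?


Subnet mask: 255.255.255.128
Wildcard = 255.255.255.255 - subnet mask
255 - 255 = 0
255 - 255 = 0
255 - 255 = 0
255 - 128 = 127
Wildcard: 0.0.0.127


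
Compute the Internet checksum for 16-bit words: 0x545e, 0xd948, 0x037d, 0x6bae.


Sum all words (with carry folding):
+ 0x545e = 0x545e
+ 0xd948 = 0x2da7
+ 0x037d = 0x3124
+ 0x6bae = 0x9cd2
One's complement: ~0x9cd2
Checksum = 0x632d


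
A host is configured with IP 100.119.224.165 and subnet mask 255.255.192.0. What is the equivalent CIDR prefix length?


Binary: 11111111.11111111.11000000.00000000
Count leading 1s
Prefix: /18


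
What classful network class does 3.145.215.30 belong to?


First octet: 3
Binary: 00000011
0xxxxxxx -> Class A (1-126)
Class A, default mask 255.0.0.0 (/8)


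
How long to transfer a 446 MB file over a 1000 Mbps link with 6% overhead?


Effective throughput = 1000 * (1 - 6/100) = 940 Mbps
File size in Mb = 446 * 8 = 3568 Mb
Time = 3568 / 940
Time = 3.7957 seconds


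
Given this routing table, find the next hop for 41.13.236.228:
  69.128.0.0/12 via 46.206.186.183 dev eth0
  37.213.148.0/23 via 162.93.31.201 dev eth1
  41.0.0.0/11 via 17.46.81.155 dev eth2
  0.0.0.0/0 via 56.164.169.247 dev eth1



Longest prefix match for 41.13.236.228:
  /12 69.128.0.0: no
  /23 37.213.148.0: no
  /11 41.0.0.0: MATCH
  /0 0.0.0.0: MATCH
Selected: next-hop 17.46.81.155 via eth2 (matched /11)


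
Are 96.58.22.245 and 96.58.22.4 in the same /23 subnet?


Mask: 255.255.254.0
96.58.22.245 AND mask = 96.58.22.0
96.58.22.4 AND mask = 96.58.22.0
Yes, same subnet (96.58.22.0)


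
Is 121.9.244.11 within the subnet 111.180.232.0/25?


Subnet network: 111.180.232.0
Test IP AND mask: 121.9.244.0
No, 121.9.244.11 is not in 111.180.232.0/25


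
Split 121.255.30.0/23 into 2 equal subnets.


New prefix = 23 + 1 = 24
Each subnet has 256 addresses
  121.255.30.0/24
  121.255.31.0/24
Subnets: 121.255.30.0/24, 121.255.31.0/24


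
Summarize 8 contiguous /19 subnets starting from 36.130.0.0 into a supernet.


Original prefix: /19
Number of subnets: 8 = 2^3
New prefix = 19 - 3 = 16
Supernet: 36.130.0.0/16


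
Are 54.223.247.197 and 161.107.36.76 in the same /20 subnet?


Mask: 255.255.240.0
54.223.247.197 AND mask = 54.223.240.0
161.107.36.76 AND mask = 161.107.32.0
No, different subnets (54.223.240.0 vs 161.107.32.0)


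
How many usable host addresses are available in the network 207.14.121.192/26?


Host bits = 32 - 26 = 6
Total addresses = 2^6 = 64
Usable = total - 2 (network and broadcast)
Usable hosts: 62


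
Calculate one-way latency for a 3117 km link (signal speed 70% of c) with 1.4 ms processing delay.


Speed = 0.7 * 3e5 km/s = 210000 km/s
Propagation delay = 3117 / 210000 = 0.0148 s = 14.8429 ms
Processing delay = 1.4 ms
Total one-way latency = 16.2429 ms


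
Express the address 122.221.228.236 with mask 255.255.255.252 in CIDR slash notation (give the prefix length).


Binary: 11111111.11111111.11111111.11111100
Count leading 1s
Prefix: /30


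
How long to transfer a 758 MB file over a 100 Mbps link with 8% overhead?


Effective throughput = 100 * (1 - 8/100) = 92 Mbps
File size in Mb = 758 * 8 = 6064 Mb
Time = 6064 / 92
Time = 65.913 seconds


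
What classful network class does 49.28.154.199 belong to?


First octet: 49
Binary: 00110001
0xxxxxxx -> Class A (1-126)
Class A, default mask 255.0.0.0 (/8)


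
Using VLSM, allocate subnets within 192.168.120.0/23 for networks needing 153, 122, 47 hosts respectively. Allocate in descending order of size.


153 hosts -> /24 (254 usable): 192.168.120.0/24
122 hosts -> /25 (126 usable): 192.168.121.0/25
47 hosts -> /26 (62 usable): 192.168.121.128/26
Allocation: 192.168.120.0/24 (153 hosts, 254 usable); 192.168.121.0/25 (122 hosts, 126 usable); 192.168.121.128/26 (47 hosts, 62 usable)


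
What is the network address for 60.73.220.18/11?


IP:   00111100.01001001.11011100.00010010
Mask: 11111111.11100000.00000000.00000000
AND operation:
Net:  00111100.01000000.00000000.00000000
Network: 60.64.0.0/11


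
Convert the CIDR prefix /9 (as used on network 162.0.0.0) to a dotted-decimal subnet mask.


/9 means 9 network bits, 23 host bits
Binary: 11111111100000000000000000000000
Mask: 255.128.0.0


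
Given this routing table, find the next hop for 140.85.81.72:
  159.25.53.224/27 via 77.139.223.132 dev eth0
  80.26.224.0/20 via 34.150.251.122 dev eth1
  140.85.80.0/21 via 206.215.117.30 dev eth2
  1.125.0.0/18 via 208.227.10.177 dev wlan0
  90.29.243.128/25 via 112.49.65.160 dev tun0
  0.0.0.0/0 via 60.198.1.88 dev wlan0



Longest prefix match for 140.85.81.72:
  /27 159.25.53.224: no
  /20 80.26.224.0: no
  /21 140.85.80.0: MATCH
  /18 1.125.0.0: no
  /25 90.29.243.128: no
  /0 0.0.0.0: MATCH
Selected: next-hop 206.215.117.30 via eth2 (matched /21)


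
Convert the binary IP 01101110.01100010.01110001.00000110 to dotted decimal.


01101110 = 110
01100010 = 98
01110001 = 113
00000110 = 6
IP: 110.98.113.6


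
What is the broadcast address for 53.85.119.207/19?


Network: 53.85.96.0/19
Host bits = 13
Set all host bits to 1:
Broadcast: 53.85.127.255


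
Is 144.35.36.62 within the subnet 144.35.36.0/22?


Subnet network: 144.35.36.0
Test IP AND mask: 144.35.36.0
Yes, 144.35.36.62 is in 144.35.36.0/22


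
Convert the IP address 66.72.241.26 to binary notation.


66 = 01000010
72 = 01001000
241 = 11110001
26 = 00011010
Binary: 01000010.01001000.11110001.00011010


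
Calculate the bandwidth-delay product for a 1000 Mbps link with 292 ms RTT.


BDP = bandwidth * RTT
= 1000 Mbps * 292 ms
= 1000 * 1e6 * 292 / 1000 bits
= 292000000 bits
= 36500000 bytes
= 35644.5312 KB
BDP = 292000000 bits (36500000 bytes)


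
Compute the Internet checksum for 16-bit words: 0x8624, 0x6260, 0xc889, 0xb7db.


Sum all words (with carry folding):
+ 0x8624 = 0x8624
+ 0x6260 = 0xe884
+ 0xc889 = 0xb10e
+ 0xb7db = 0x68ea
One's complement: ~0x68ea
Checksum = 0x9715


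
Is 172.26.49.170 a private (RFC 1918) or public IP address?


RFC 1918 private ranges:
  10.0.0.0/8 (10.0.0.0 - 10.255.255.255)
  172.16.0.0/12 (172.16.0.0 - 172.31.255.255)
  192.168.0.0/16 (192.168.0.0 - 192.168.255.255)
Private (in 172.16.0.0/12)


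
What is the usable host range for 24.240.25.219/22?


Network: 24.240.24.0
Broadcast: 24.240.27.255
First usable = network + 1
Last usable = broadcast - 1
Range: 24.240.24.1 to 24.240.27.254


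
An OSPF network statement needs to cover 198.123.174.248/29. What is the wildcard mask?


Subnet mask: 255.255.255.248
Wildcard = 255.255.255.255 - subnet mask
255 - 255 = 0
255 - 255 = 0
255 - 255 = 0
255 - 248 = 7
Wildcard: 0.0.0.7


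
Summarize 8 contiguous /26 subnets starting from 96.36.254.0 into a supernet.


Original prefix: /26
Number of subnets: 8 = 2^3
New prefix = 26 - 3 = 23
Supernet: 96.36.254.0/23


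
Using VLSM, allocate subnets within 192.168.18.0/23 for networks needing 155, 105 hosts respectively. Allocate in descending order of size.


155 hosts -> /24 (254 usable): 192.168.18.0/24
105 hosts -> /25 (126 usable): 192.168.19.0/25
Allocation: 192.168.18.0/24 (155 hosts, 254 usable); 192.168.19.0/25 (105 hosts, 126 usable)


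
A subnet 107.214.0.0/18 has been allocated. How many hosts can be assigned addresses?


Host bits = 32 - 18 = 14
Total addresses = 2^14 = 16384
Usable = total - 2 (network and broadcast)
Usable hosts: 16382


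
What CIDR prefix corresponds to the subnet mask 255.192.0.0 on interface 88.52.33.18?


Binary: 11111111.11000000.00000000.00000000
Count leading 1s
Prefix: /10


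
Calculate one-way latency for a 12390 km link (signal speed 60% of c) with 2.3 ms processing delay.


Speed = 0.6 * 3e5 km/s = 180000 km/s
Propagation delay = 12390 / 180000 = 0.0688 s = 68.8333 ms
Processing delay = 2.3 ms
Total one-way latency = 71.1333 ms


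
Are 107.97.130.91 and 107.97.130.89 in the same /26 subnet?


Mask: 255.255.255.192
107.97.130.91 AND mask = 107.97.130.64
107.97.130.89 AND mask = 107.97.130.64
Yes, same subnet (107.97.130.64)


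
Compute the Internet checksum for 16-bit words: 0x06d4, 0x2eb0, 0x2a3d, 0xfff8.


Sum all words (with carry folding):
+ 0x06d4 = 0x06d4
+ 0x2eb0 = 0x3584
+ 0x2a3d = 0x5fc1
+ 0xfff8 = 0x5fba
One's complement: ~0x5fba
Checksum = 0xa045


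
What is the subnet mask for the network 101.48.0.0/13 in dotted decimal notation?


/13 means 13 network bits, 19 host bits
Binary: 11111111111110000000000000000000
Mask: 255.248.0.0


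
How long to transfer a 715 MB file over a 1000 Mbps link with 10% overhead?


Effective throughput = 1000 * (1 - 10/100) = 900 Mbps
File size in Mb = 715 * 8 = 5720 Mb
Time = 5720 / 900
Time = 6.3556 seconds


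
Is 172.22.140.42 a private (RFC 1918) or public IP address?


RFC 1918 private ranges:
  10.0.0.0/8 (10.0.0.0 - 10.255.255.255)
  172.16.0.0/12 (172.16.0.0 - 172.31.255.255)
  192.168.0.0/16 (192.168.0.0 - 192.168.255.255)
Private (in 172.16.0.0/12)


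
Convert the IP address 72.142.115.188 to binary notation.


72 = 01001000
142 = 10001110
115 = 01110011
188 = 10111100
Binary: 01001000.10001110.01110011.10111100


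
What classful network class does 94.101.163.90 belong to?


First octet: 94
Binary: 01011110
0xxxxxxx -> Class A (1-126)
Class A, default mask 255.0.0.0 (/8)


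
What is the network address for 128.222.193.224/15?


IP:   10000000.11011110.11000001.11100000
Mask: 11111111.11111110.00000000.00000000
AND operation:
Net:  10000000.11011110.00000000.00000000
Network: 128.222.0.0/15


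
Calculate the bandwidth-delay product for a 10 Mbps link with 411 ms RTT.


BDP = bandwidth * RTT
= 10 Mbps * 411 ms
= 10 * 1e6 * 411 / 1000 bits
= 4110000 bits
= 513750 bytes
= 501.709 KB
BDP = 4110000 bits (513750 bytes)


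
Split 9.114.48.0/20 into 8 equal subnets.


New prefix = 20 + 3 = 23
Each subnet has 512 addresses
  9.114.48.0/23
  9.114.50.0/23
  9.114.52.0/23
  9.114.54.0/23
  9.114.56.0/23
  9.114.58.0/23
  9.114.60.0/23
  9.114.62.0/23
Subnets: 9.114.48.0/23, 9.114.50.0/23, 9.114.52.0/23, 9.114.54.0/23, 9.114.56.0/23, 9.114.58.0/23, 9.114.60.0/23, 9.114.62.0/23


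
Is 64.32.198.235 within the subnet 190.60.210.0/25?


Subnet network: 190.60.210.0
Test IP AND mask: 64.32.198.128
No, 64.32.198.235 is not in 190.60.210.0/25


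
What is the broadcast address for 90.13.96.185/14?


Network: 90.12.0.0/14
Host bits = 18
Set all host bits to 1:
Broadcast: 90.15.255.255


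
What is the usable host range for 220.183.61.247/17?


Network: 220.183.0.0
Broadcast: 220.183.127.255
First usable = network + 1
Last usable = broadcast - 1
Range: 220.183.0.1 to 220.183.127.254


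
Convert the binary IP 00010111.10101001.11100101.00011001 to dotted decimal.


00010111 = 23
10101001 = 169
11100101 = 229
00011001 = 25
IP: 23.169.229.25


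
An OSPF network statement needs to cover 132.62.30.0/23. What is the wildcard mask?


Subnet mask: 255.255.254.0
Wildcard = 255.255.255.255 - subnet mask
255 - 255 = 0
255 - 255 = 0
255 - 254 = 1
255 - 0 = 255
Wildcard: 0.0.1.255


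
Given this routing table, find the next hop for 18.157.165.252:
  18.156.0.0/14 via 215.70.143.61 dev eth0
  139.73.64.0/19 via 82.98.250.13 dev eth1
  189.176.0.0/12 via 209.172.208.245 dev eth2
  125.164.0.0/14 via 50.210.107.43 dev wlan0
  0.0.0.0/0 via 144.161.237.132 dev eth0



Longest prefix match for 18.157.165.252:
  /14 18.156.0.0: MATCH
  /19 139.73.64.0: no
  /12 189.176.0.0: no
  /14 125.164.0.0: no
  /0 0.0.0.0: MATCH
Selected: next-hop 215.70.143.61 via eth0 (matched /14)


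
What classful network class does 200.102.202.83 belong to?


First octet: 200
Binary: 11001000
110xxxxx -> Class C (192-223)
Class C, default mask 255.255.255.0 (/24)


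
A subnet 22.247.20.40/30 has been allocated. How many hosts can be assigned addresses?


Host bits = 32 - 30 = 2
Total addresses = 2^2 = 4
Usable = total - 2 (network and broadcast)
Usable hosts: 2


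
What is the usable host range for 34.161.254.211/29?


Network: 34.161.254.208
Broadcast: 34.161.254.215
First usable = network + 1
Last usable = broadcast - 1
Range: 34.161.254.209 to 34.161.254.214


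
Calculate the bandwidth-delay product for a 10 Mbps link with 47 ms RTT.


BDP = bandwidth * RTT
= 10 Mbps * 47 ms
= 10 * 1e6 * 47 / 1000 bits
= 470000 bits
= 58750 bytes
= 57.373 KB
BDP = 470000 bits (58750 bytes)


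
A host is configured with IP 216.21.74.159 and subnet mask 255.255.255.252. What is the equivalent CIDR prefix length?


Binary: 11111111.11111111.11111111.11111100
Count leading 1s
Prefix: /30


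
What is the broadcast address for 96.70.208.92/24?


Network: 96.70.208.0/24
Host bits = 8
Set all host bits to 1:
Broadcast: 96.70.208.255


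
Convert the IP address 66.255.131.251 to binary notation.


66 = 01000010
255 = 11111111
131 = 10000011
251 = 11111011
Binary: 01000010.11111111.10000011.11111011


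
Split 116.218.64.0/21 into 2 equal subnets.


New prefix = 21 + 1 = 22
Each subnet has 1024 addresses
  116.218.64.0/22
  116.218.68.0/22
Subnets: 116.218.64.0/22, 116.218.68.0/22


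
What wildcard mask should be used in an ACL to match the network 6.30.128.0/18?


Subnet mask: 255.255.192.0
Wildcard = 255.255.255.255 - subnet mask
255 - 255 = 0
255 - 255 = 0
255 - 192 = 63
255 - 0 = 255
Wildcard: 0.0.63.255


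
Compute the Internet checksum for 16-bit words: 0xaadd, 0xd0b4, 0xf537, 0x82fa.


Sum all words (with carry folding):
+ 0xaadd = 0xaadd
+ 0xd0b4 = 0x7b92
+ 0xf537 = 0x70ca
+ 0x82fa = 0xf3c4
One's complement: ~0xf3c4
Checksum = 0x0c3b


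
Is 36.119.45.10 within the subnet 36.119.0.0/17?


Subnet network: 36.119.0.0
Test IP AND mask: 36.119.0.0
Yes, 36.119.45.10 is in 36.119.0.0/17


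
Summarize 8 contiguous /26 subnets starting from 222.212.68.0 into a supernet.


Original prefix: /26
Number of subnets: 8 = 2^3
New prefix = 26 - 3 = 23
Supernet: 222.212.68.0/23


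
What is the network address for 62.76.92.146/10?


IP:   00111110.01001100.01011100.10010010
Mask: 11111111.11000000.00000000.00000000
AND operation:
Net:  00111110.01000000.00000000.00000000
Network: 62.64.0.0/10


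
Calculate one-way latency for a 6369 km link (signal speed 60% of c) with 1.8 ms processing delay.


Speed = 0.6 * 3e5 km/s = 180000 km/s
Propagation delay = 6369 / 180000 = 0.0354 s = 35.3833 ms
Processing delay = 1.8 ms
Total one-way latency = 37.1833 ms


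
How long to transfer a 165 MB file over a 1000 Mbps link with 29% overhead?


Effective throughput = 1000 * (1 - 29/100) = 710 Mbps
File size in Mb = 165 * 8 = 1320 Mb
Time = 1320 / 710
Time = 1.8592 seconds


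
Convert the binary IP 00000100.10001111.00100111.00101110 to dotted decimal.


00000100 = 4
10001111 = 143
00100111 = 39
00101110 = 46
IP: 4.143.39.46


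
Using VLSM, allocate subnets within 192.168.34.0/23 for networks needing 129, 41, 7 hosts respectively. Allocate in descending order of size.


129 hosts -> /24 (254 usable): 192.168.34.0/24
41 hosts -> /26 (62 usable): 192.168.35.0/26
7 hosts -> /28 (14 usable): 192.168.35.64/28
Allocation: 192.168.34.0/24 (129 hosts, 254 usable); 192.168.35.0/26 (41 hosts, 62 usable); 192.168.35.64/28 (7 hosts, 14 usable)


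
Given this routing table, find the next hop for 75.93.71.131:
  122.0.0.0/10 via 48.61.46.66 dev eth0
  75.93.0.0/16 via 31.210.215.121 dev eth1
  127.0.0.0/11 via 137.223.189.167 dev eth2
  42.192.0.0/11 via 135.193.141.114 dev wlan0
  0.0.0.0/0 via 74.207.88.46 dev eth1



Longest prefix match for 75.93.71.131:
  /10 122.0.0.0: no
  /16 75.93.0.0: MATCH
  /11 127.0.0.0: no
  /11 42.192.0.0: no
  /0 0.0.0.0: MATCH
Selected: next-hop 31.210.215.121 via eth1 (matched /16)


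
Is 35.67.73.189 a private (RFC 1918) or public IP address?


RFC 1918 private ranges:
  10.0.0.0/8 (10.0.0.0 - 10.255.255.255)
  172.16.0.0/12 (172.16.0.0 - 172.31.255.255)
  192.168.0.0/16 (192.168.0.0 - 192.168.255.255)
Public (not in any RFC 1918 range)


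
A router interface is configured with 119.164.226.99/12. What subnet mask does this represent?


/12 means 12 network bits, 20 host bits
Binary: 11111111111100000000000000000000
Mask: 255.240.0.0


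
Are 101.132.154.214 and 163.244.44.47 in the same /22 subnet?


Mask: 255.255.252.0
101.132.154.214 AND mask = 101.132.152.0
163.244.44.47 AND mask = 163.244.44.0
No, different subnets (101.132.152.0 vs 163.244.44.0)


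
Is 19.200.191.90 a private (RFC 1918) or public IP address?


RFC 1918 private ranges:
  10.0.0.0/8 (10.0.0.0 - 10.255.255.255)
  172.16.0.0/12 (172.16.0.0 - 172.31.255.255)
  192.168.0.0/16 (192.168.0.0 - 192.168.255.255)
Public (not in any RFC 1918 range)


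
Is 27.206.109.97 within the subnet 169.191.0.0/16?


Subnet network: 169.191.0.0
Test IP AND mask: 27.206.0.0
No, 27.206.109.97 is not in 169.191.0.0/16


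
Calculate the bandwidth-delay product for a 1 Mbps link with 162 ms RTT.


BDP = bandwidth * RTT
= 1 Mbps * 162 ms
= 1 * 1e6 * 162 / 1000 bits
= 162000 bits
= 20250 bytes
= 19.7754 KB
BDP = 162000 bits (20250 bytes)


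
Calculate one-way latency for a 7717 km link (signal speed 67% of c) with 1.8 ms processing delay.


Speed = 0.67 * 3e5 km/s = 201000 km/s
Propagation delay = 7717 / 201000 = 0.0384 s = 38.393 ms
Processing delay = 1.8 ms
Total one-way latency = 40.193 ms


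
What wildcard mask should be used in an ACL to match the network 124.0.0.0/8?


Subnet mask: 255.0.0.0
Wildcard = 255.255.255.255 - subnet mask
255 - 255 = 0
255 - 0 = 255
255 - 0 = 255
255 - 0 = 255
Wildcard: 0.255.255.255


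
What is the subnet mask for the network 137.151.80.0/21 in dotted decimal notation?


/21 means 21 network bits, 11 host bits
Binary: 11111111111111111111100000000000
Mask: 255.255.248.0


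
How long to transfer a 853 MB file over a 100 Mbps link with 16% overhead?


Effective throughput = 100 * (1 - 16/100) = 84 Mbps
File size in Mb = 853 * 8 = 6824 Mb
Time = 6824 / 84
Time = 81.2381 seconds


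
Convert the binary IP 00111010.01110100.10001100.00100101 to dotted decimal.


00111010 = 58
01110100 = 116
10001100 = 140
00100101 = 37
IP: 58.116.140.37


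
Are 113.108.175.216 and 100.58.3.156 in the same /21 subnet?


Mask: 255.255.248.0
113.108.175.216 AND mask = 113.108.168.0
100.58.3.156 AND mask = 100.58.0.0
No, different subnets (113.108.168.0 vs 100.58.0.0)


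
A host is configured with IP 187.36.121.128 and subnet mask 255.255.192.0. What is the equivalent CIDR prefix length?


Binary: 11111111.11111111.11000000.00000000
Count leading 1s
Prefix: /18


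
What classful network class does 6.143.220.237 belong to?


First octet: 6
Binary: 00000110
0xxxxxxx -> Class A (1-126)
Class A, default mask 255.0.0.0 (/8)


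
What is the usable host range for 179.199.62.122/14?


Network: 179.196.0.0
Broadcast: 179.199.255.255
First usable = network + 1
Last usable = broadcast - 1
Range: 179.196.0.1 to 179.199.255.254


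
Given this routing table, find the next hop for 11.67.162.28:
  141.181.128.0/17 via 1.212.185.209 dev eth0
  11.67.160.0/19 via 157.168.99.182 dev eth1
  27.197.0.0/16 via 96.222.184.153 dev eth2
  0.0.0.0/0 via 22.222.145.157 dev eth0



Longest prefix match for 11.67.162.28:
  /17 141.181.128.0: no
  /19 11.67.160.0: MATCH
  /16 27.197.0.0: no
  /0 0.0.0.0: MATCH
Selected: next-hop 157.168.99.182 via eth1 (matched /19)


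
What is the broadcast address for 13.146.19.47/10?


Network: 13.128.0.0/10
Host bits = 22
Set all host bits to 1:
Broadcast: 13.191.255.255


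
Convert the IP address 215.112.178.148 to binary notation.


215 = 11010111
112 = 01110000
178 = 10110010
148 = 10010100
Binary: 11010111.01110000.10110010.10010100


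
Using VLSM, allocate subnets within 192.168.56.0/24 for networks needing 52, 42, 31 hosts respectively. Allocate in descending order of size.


52 hosts -> /26 (62 usable): 192.168.56.0/26
42 hosts -> /26 (62 usable): 192.168.56.64/26
31 hosts -> /26 (62 usable): 192.168.56.128/26
Allocation: 192.168.56.0/26 (52 hosts, 62 usable); 192.168.56.64/26 (42 hosts, 62 usable); 192.168.56.128/26 (31 hosts, 62 usable)


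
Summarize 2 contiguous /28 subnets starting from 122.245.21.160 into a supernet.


Original prefix: /28
Number of subnets: 2 = 2^1
New prefix = 28 - 1 = 27
Supernet: 122.245.21.160/27


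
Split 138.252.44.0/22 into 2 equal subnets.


New prefix = 22 + 1 = 23
Each subnet has 512 addresses
  138.252.44.0/23
  138.252.46.0/23
Subnets: 138.252.44.0/23, 138.252.46.0/23


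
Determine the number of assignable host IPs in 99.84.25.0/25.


Host bits = 32 - 25 = 7
Total addresses = 2^7 = 128
Usable = total - 2 (network and broadcast)
Usable hosts: 126


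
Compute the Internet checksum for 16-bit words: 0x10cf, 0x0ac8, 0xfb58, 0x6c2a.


Sum all words (with carry folding):
+ 0x10cf = 0x10cf
+ 0x0ac8 = 0x1b97
+ 0xfb58 = 0x16f0
+ 0x6c2a = 0x831a
One's complement: ~0x831a
Checksum = 0x7ce5


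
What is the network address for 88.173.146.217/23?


IP:   01011000.10101101.10010010.11011001
Mask: 11111111.11111111.11111110.00000000
AND operation:
Net:  01011000.10101101.10010010.00000000
Network: 88.173.146.0/23


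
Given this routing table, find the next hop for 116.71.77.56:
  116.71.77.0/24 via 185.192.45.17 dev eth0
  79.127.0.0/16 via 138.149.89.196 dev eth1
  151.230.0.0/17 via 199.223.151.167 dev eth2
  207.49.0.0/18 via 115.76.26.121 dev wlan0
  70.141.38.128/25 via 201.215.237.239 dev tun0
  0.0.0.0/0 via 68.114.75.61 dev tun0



Longest prefix match for 116.71.77.56:
  /24 116.71.77.0: MATCH
  /16 79.127.0.0: no
  /17 151.230.0.0: no
  /18 207.49.0.0: no
  /25 70.141.38.128: no
  /0 0.0.0.0: MATCH
Selected: next-hop 185.192.45.17 via eth0 (matched /24)


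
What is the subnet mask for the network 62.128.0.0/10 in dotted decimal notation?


/10 means 10 network bits, 22 host bits
Binary: 11111111110000000000000000000000
Mask: 255.192.0.0


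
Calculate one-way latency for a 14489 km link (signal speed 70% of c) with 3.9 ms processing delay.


Speed = 0.7 * 3e5 km/s = 210000 km/s
Propagation delay = 14489 / 210000 = 0.069 s = 68.9952 ms
Processing delay = 3.9 ms
Total one-way latency = 72.8952 ms


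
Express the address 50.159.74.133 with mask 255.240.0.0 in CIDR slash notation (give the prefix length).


Binary: 11111111.11110000.00000000.00000000
Count leading 1s
Prefix: /12


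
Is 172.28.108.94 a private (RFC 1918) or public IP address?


RFC 1918 private ranges:
  10.0.0.0/8 (10.0.0.0 - 10.255.255.255)
  172.16.0.0/12 (172.16.0.0 - 172.31.255.255)
  192.168.0.0/16 (192.168.0.0 - 192.168.255.255)
Private (in 172.16.0.0/12)


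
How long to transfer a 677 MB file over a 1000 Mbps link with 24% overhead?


Effective throughput = 1000 * (1 - 24/100) = 760 Mbps
File size in Mb = 677 * 8 = 5416 Mb
Time = 5416 / 760
Time = 7.1263 seconds


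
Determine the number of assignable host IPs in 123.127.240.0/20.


Host bits = 32 - 20 = 12
Total addresses = 2^12 = 4096
Usable = total - 2 (network and broadcast)
Usable hosts: 4094


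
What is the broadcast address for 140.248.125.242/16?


Network: 140.248.0.0/16
Host bits = 16
Set all host bits to 1:
Broadcast: 140.248.255.255


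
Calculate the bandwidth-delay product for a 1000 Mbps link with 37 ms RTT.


BDP = bandwidth * RTT
= 1000 Mbps * 37 ms
= 1000 * 1e6 * 37 / 1000 bits
= 37000000 bits
= 4625000 bytes
= 4516.6016 KB
BDP = 37000000 bits (4625000 bytes)


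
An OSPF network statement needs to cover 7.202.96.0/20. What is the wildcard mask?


Subnet mask: 255.255.240.0
Wildcard = 255.255.255.255 - subnet mask
255 - 255 = 0
255 - 255 = 0
255 - 240 = 15
255 - 0 = 255
Wildcard: 0.0.15.255


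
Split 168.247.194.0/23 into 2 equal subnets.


New prefix = 23 + 1 = 24
Each subnet has 256 addresses
  168.247.194.0/24
  168.247.195.0/24
Subnets: 168.247.194.0/24, 168.247.195.0/24


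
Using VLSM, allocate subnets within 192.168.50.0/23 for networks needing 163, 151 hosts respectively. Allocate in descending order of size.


163 hosts -> /24 (254 usable): 192.168.50.0/24
151 hosts -> /24 (254 usable): 192.168.51.0/24
Allocation: 192.168.50.0/24 (163 hosts, 254 usable); 192.168.51.0/24 (151 hosts, 254 usable)


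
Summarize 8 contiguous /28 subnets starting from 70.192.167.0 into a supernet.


Original prefix: /28
Number of subnets: 8 = 2^3
New prefix = 28 - 3 = 25
Supernet: 70.192.167.0/25


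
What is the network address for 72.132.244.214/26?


IP:   01001000.10000100.11110100.11010110
Mask: 11111111.11111111.11111111.11000000
AND operation:
Net:  01001000.10000100.11110100.11000000
Network: 72.132.244.192/26


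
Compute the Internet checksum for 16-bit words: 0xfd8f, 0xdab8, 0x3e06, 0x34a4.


Sum all words (with carry folding):
+ 0xfd8f = 0xfd8f
+ 0xdab8 = 0xd848
+ 0x3e06 = 0x164f
+ 0x34a4 = 0x4af3
One's complement: ~0x4af3
Checksum = 0xb50c


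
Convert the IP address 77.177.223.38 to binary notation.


77 = 01001101
177 = 10110001
223 = 11011111
38 = 00100110
Binary: 01001101.10110001.11011111.00100110


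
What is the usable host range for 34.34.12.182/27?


Network: 34.34.12.160
Broadcast: 34.34.12.191
First usable = network + 1
Last usable = broadcast - 1
Range: 34.34.12.161 to 34.34.12.190


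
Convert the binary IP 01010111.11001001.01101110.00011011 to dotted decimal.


01010111 = 87
11001001 = 201
01101110 = 110
00011011 = 27
IP: 87.201.110.27


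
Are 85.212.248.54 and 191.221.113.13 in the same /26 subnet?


Mask: 255.255.255.192
85.212.248.54 AND mask = 85.212.248.0
191.221.113.13 AND mask = 191.221.113.0
No, different subnets (85.212.248.0 vs 191.221.113.0)


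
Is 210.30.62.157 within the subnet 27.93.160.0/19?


Subnet network: 27.93.160.0
Test IP AND mask: 210.30.32.0
No, 210.30.62.157 is not in 27.93.160.0/19


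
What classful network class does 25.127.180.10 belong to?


First octet: 25
Binary: 00011001
0xxxxxxx -> Class A (1-126)
Class A, default mask 255.0.0.0 (/8)


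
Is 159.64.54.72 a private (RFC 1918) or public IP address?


RFC 1918 private ranges:
  10.0.0.0/8 (10.0.0.0 - 10.255.255.255)
  172.16.0.0/12 (172.16.0.0 - 172.31.255.255)
  192.168.0.0/16 (192.168.0.0 - 192.168.255.255)
Public (not in any RFC 1918 range)


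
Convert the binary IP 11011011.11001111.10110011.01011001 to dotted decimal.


11011011 = 219
11001111 = 207
10110011 = 179
01011001 = 89
IP: 219.207.179.89


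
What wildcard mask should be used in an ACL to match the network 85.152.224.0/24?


Subnet mask: 255.255.255.0
Wildcard = 255.255.255.255 - subnet mask
255 - 255 = 0
255 - 255 = 0
255 - 255 = 0
255 - 0 = 255
Wildcard: 0.0.0.255


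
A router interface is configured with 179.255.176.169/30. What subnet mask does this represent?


/30 means 30 network bits, 2 host bits
Binary: 11111111111111111111111111111100
Mask: 255.255.255.252
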